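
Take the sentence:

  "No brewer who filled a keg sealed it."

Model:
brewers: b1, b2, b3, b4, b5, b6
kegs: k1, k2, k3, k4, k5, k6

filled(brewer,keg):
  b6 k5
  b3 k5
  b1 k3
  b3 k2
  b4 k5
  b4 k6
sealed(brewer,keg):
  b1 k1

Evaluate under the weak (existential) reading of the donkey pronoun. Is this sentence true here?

"it" takes "a keg" as antecedent — a donkey pronoun bound across the clause boundary.
Truth condition: for no (b,k) with filled(b,k) does sealed(b,k) hold.
Restrictor pairs — does the scope hold? (b1,k3):fails  (b3,k2):fails  (b3,k5):fails  (b4,k5):fails  (b4,k6):fails  (b6,k5):fails
Scope holds for no restrictor pair, so the sentence is true.

True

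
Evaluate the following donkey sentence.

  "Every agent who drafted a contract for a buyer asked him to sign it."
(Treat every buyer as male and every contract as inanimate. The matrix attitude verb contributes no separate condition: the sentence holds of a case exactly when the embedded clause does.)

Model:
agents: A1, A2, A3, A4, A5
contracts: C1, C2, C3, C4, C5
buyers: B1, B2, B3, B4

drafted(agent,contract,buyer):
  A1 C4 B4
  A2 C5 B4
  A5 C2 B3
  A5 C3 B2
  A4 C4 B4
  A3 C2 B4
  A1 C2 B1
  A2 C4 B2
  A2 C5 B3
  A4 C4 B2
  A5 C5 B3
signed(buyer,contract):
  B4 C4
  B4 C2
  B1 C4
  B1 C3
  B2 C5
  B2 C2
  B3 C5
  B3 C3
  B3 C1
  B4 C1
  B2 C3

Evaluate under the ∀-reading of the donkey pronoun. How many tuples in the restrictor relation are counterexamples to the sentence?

5

"him" takes "a buyer" as antecedent and "it" takes "a contract"; both are donkey pronouns co-varying with the restrictor.
Strong reading: for every (a,c,b) with drafted(a,c,b), signed(b,c).
Restrictor triples: (A1,C2,B1)→signed(B1,C2) ✗  (A1,C4,B4)→signed(B4,C4) ✓  (A2,C4,B2)→signed(B2,C4) ✗  (A2,C5,B3)→signed(B3,C5) ✓  (A2,C5,B4)→signed(B4,C5) ✗  (A3,C2,B4)→signed(B4,C2) ✓  (A4,C4,B2)→signed(B2,C4) ✗  (A4,C4,B4)→signed(B4,C4) ✓  (A5,C2,B3)→signed(B3,C2) ✗  (A5,C3,B2)→signed(B2,C3) ✓  (A5,C5,B3)→signed(B3,C5) ✓
Counterexamples (restrictor triples failing the scope): 5.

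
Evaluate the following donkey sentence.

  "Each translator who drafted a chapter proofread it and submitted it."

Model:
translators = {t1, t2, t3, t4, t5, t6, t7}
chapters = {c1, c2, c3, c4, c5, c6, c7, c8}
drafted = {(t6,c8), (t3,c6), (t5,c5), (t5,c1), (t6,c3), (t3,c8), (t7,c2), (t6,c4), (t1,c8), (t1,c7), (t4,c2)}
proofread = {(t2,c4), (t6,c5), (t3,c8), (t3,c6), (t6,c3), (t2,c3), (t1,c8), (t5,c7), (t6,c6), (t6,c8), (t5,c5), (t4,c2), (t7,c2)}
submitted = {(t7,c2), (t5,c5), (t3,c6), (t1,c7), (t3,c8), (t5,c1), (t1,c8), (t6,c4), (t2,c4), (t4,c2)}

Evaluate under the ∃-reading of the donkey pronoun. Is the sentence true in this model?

"it" takes "a chapter" as antecedent — a donkey pronoun bound across the clause boundary.
Weak reading: every translator t with some drafted-chapter has at least one drafted-chapter c such that proofread(t,c) ∧ submitted(t,c).
Per translator: t1:✓  t3:✓  t4:✓  t5:✓  t6:✗  t7:✓
t6 has no witness among its drafted-chapters.

False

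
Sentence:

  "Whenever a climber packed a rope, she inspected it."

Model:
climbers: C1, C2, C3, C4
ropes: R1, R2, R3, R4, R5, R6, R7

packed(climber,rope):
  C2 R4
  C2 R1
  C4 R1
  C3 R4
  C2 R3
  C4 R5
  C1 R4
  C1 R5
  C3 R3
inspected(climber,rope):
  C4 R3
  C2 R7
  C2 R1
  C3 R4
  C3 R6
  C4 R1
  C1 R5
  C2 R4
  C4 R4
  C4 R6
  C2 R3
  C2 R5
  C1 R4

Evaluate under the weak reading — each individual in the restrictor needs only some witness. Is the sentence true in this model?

"it" takes "a rope" as antecedent — a donkey pronoun bound across the clause boundary.
Weak reading: every climber c with some packed-rope has at least one packed-rope r such that inspected(c,r).
Per climber: C1:✓  C2:✓  C3:✓  C4:✓
Every climber in the restrictor has a witness.

True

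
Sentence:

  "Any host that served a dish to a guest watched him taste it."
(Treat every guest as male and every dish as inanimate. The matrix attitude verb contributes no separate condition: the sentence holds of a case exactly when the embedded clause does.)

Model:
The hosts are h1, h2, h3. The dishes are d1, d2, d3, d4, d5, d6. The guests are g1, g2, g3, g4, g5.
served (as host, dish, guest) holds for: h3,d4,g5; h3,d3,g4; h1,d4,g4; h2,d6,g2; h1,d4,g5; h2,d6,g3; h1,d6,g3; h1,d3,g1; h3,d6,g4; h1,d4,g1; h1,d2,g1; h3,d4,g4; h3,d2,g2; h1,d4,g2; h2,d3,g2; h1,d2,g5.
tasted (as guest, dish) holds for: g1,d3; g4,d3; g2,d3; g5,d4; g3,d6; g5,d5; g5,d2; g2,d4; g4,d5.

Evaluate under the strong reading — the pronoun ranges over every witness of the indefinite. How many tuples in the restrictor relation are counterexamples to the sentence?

7

"him" takes "a guest" as antecedent and "it" takes "a dish"; both are donkey pronouns co-varying with the restrictor.
Strong reading: for every (h,d,g) with served(h,d,g), tasted(g,d).
Restrictor triples: (h1,d2,g1)→tasted(g1,d2) ✗  (h1,d2,g5)→tasted(g5,d2) ✓  (h1,d3,g1)→tasted(g1,d3) ✓  (h1,d4,g1)→tasted(g1,d4) ✗  (h1,d4,g2)→tasted(g2,d4) ✓  (h1,d4,g4)→tasted(g4,d4) ✗  (h1,d4,g5)→tasted(g5,d4) ✓  (h1,d6,g3)→tasted(g3,d6) ✓  (h2,d3,g2)→tasted(g2,d3) ✓  (h2,d6,g2)→tasted(g2,d6) ✗  (h2,d6,g3)→tasted(g3,d6) ✓  (h3,d2,g2)→tasted(g2,d2) ✗  (h3,d3,g4)→tasted(g4,d3) ✓  (h3,d4,g4)→tasted(g4,d4) ✗  (h3,d4,g5)→tasted(g5,d4) ✓  (h3,d6,g4)→tasted(g4,d6) ✗
Counterexamples (restrictor triples failing the scope): 7.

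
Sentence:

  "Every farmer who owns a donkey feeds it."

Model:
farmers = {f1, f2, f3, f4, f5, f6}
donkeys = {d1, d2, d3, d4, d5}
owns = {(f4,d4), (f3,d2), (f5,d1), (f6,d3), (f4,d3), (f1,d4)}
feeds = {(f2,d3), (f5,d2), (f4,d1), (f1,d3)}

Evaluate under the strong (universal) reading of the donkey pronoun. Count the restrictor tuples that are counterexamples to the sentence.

6

"it" takes "a donkey" as antecedent — a donkey pronoun bound across the clause boundary.
Strong reading: for every (f,d) with owns(f,d), feeds(f,d).
Restrictor pairs: (f1,d4) ✗  (f3,d2) ✗  (f4,d3) ✗  (f4,d4) ✗  (f5,d1) ✗  (f6,d3) ✗
Counterexamples (restrictor pairs failing the scope): 6.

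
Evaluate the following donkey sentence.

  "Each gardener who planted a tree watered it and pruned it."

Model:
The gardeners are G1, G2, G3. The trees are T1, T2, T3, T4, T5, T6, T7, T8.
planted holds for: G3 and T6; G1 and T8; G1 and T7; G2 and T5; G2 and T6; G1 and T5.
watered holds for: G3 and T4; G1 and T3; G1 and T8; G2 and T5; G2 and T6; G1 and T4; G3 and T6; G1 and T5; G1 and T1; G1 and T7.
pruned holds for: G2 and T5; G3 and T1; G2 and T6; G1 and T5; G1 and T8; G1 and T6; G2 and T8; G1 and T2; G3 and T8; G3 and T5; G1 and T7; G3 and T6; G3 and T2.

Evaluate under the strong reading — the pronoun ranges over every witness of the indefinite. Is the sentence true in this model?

"it" takes "a tree" as antecedent — a donkey pronoun bound across the clause boundary.
Strong reading: for every (g,t) with planted(g,t), watered(g,t) ∧ pruned(g,t).
Restrictor pairs: (G1,T5) ✓  (G1,T7) ✓  (G1,T8) ✓  (G2,T5) ✓  (G2,T6) ✓  (G3,T6) ✓
Every restrictor pair satisfies the scope.

True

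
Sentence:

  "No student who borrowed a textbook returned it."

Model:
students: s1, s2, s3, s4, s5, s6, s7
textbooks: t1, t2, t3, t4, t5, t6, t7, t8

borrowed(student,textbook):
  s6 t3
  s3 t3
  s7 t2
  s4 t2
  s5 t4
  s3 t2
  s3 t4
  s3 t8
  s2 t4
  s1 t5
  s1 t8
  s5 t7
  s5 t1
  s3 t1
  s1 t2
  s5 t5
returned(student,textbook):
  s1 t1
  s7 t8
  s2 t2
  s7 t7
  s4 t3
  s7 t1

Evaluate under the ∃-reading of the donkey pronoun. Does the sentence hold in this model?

"it" takes "a textbook" as antecedent — a donkey pronoun bound across the clause boundary.
Truth condition: for no (s,t) with borrowed(s,t) does returned(s,t) hold.
Restrictor pairs — does the scope hold? (s1,t2):fails  (s1,t5):fails  (s1,t8):fails  (s2,t4):fails  (s3,t1):fails  (s3,t2):fails  (s3,t3):fails  (s3,t4):fails  (s3,t8):fails  (s4,t2):fails  (s5,t1):fails  (s5,t4):fails  (s5,t5):fails  (s5,t7):fails  (s6,t3):fails  (s7,t2):fails
Scope holds for no restrictor pair, so the sentence is true.

True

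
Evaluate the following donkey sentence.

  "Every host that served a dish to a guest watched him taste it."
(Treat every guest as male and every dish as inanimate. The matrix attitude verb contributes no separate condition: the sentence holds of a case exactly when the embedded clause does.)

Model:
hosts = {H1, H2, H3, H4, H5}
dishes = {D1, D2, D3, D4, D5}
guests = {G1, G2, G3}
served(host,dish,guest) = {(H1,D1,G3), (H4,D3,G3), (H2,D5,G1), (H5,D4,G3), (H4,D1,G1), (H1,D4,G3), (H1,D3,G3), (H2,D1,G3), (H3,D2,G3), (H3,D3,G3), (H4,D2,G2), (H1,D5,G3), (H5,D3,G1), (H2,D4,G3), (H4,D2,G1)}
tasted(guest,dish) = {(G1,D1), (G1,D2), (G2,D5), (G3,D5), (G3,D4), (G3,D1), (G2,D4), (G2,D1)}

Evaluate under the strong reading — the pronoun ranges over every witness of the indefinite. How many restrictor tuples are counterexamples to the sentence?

7

"him" takes "a guest" as antecedent and "it" takes "a dish"; both are donkey pronouns co-varying with the restrictor.
Strong reading: for every (h,d,g) with served(h,d,g), tasted(g,d).
Restrictor triples: (H1,D1,G3)→tasted(G3,D1) ✓  (H1,D3,G3)→tasted(G3,D3) ✗  (H1,D4,G3)→tasted(G3,D4) ✓  (H1,D5,G3)→tasted(G3,D5) ✓  (H2,D1,G3)→tasted(G3,D1) ✓  (H2,D4,G3)→tasted(G3,D4) ✓  (H2,D5,G1)→tasted(G1,D5) ✗  (H3,D2,G3)→tasted(G3,D2) ✗  (H3,D3,G3)→tasted(G3,D3) ✗  (H4,D1,G1)→tasted(G1,D1) ✓  (H4,D2,G1)→tasted(G1,D2) ✓  (H4,D2,G2)→tasted(G2,D2) ✗  (H4,D3,G3)→tasted(G3,D3) ✗  (H5,D3,G1)→tasted(G1,D3) ✗  (H5,D4,G3)→tasted(G3,D4) ✓
Counterexamples (restrictor triples failing the scope): 7.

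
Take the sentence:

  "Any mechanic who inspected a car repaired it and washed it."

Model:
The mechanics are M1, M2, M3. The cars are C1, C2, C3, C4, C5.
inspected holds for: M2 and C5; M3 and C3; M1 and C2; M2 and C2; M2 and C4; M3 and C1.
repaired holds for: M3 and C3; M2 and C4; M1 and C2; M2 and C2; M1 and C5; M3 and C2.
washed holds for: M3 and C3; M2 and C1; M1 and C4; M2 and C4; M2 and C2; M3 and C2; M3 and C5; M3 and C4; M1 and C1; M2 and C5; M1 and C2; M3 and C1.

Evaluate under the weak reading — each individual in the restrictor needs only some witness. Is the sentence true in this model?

True

"it" takes "a car" as antecedent — a donkey pronoun bound across the clause boundary.
Weak reading: every mechanic m with some inspected-car has at least one inspected-car c such that repaired(m,c) ∧ washed(m,c).
Per mechanic: M1:✓  M2:✓  M3:✓
Every mechanic in the restrictor has a witness.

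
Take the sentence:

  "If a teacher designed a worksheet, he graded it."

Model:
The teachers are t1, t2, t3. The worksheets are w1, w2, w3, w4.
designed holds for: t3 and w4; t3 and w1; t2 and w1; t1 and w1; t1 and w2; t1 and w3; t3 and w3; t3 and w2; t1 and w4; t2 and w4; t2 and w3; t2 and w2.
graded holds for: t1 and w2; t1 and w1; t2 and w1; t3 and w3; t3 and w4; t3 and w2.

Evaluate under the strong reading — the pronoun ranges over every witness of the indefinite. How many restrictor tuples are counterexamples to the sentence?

"it" takes "a worksheet" as antecedent — a donkey pronoun bound across the clause boundary.
Strong reading: for every (t,w) with designed(t,w), graded(t,w).
Restrictor pairs: (t1,w1) ✓  (t1,w2) ✓  (t1,w3) ✗  (t1,w4) ✗  (t2,w1) ✓  (t2,w2) ✗  (t2,w3) ✗  (t2,w4) ✗  (t3,w1) ✗  (t3,w2) ✓  (t3,w3) ✓  (t3,w4) ✓
Counterexamples (restrictor pairs failing the scope): 6.

6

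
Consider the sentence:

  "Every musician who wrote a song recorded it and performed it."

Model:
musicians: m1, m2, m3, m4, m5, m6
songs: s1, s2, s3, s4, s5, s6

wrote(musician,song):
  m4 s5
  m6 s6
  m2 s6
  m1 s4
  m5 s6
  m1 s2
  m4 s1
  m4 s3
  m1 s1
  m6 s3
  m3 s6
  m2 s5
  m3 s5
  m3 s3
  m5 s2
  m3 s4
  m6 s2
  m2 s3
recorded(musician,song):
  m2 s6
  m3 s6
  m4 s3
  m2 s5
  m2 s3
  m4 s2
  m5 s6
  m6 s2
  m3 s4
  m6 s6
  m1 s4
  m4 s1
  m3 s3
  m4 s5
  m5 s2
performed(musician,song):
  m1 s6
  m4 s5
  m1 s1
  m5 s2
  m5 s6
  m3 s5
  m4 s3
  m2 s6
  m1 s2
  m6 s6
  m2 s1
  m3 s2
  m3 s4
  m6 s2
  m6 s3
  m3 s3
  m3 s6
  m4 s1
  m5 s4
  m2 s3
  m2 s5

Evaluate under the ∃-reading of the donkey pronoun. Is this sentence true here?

"it" takes "a song" as antecedent — a donkey pronoun bound across the clause boundary.
Weak reading: every musician m with some wrote-song has at least one wrote-song s such that recorded(m,s) ∧ performed(m,s).
Per musician: m1:✗  m2:✓  m3:✓  m4:✓  m5:✓  m6:✓
m1 has no witness among its wrote-songs.

False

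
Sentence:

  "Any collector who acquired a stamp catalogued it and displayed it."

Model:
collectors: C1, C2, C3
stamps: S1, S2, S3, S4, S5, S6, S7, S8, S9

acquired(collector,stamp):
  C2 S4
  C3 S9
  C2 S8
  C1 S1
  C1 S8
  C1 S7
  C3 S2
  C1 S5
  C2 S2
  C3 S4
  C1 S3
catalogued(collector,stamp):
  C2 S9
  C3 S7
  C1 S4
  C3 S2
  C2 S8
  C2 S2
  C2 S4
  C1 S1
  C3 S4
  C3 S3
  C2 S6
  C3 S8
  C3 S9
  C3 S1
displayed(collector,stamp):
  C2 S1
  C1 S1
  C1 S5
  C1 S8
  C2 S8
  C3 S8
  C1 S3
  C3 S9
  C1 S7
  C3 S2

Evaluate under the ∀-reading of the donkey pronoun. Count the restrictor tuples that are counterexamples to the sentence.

7

"it" takes "a stamp" as antecedent — a donkey pronoun bound across the clause boundary.
Strong reading: for every (c,s) with acquired(c,s), catalogued(c,s) ∧ displayed(c,s).
Restrictor pairs: (C1,S1) ✓  (C1,S3) ✗  (C1,S5) ✗  (C1,S7) ✗  (C1,S8) ✗  (C2,S2) ✗  (C2,S4) ✗  (C2,S8) ✓  (C3,S2) ✓  (C3,S4) ✗  (C3,S9) ✓
Counterexamples (restrictor pairs failing the scope): 7.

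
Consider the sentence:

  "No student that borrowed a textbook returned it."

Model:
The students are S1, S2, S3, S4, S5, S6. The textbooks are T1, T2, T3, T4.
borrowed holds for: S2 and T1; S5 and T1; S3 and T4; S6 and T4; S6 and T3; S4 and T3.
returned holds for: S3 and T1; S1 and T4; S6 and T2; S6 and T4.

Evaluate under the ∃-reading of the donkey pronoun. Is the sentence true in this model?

"it" takes "a textbook" as antecedent — a donkey pronoun bound across the clause boundary.
Truth condition: for no (s,t) with borrowed(s,t) does returned(s,t) hold.
Restrictor pairs — does the scope hold? (S2,T1):fails  (S3,T4):fails  (S4,T3):fails  (S5,T1):fails  (S6,T3):fails  (S6,T4):holds
Scope holds for 1 pair(s), so the sentence is false.

False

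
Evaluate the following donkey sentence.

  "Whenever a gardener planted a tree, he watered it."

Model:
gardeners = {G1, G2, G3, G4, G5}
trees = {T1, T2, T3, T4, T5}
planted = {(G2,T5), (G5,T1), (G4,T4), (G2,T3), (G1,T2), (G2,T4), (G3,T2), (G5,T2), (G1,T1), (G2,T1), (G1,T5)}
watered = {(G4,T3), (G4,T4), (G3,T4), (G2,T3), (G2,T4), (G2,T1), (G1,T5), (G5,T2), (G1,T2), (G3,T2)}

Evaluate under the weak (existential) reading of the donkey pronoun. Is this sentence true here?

"it" takes "a tree" as antecedent — a donkey pronoun bound across the clause boundary.
Weak reading: every gardener g with some planted-tree has at least one planted-tree t such that watered(g,t).
Per gardener: G1:✓  G2:✓  G3:✓  G4:✓  G5:✓
Every gardener in the restrictor has a witness.

True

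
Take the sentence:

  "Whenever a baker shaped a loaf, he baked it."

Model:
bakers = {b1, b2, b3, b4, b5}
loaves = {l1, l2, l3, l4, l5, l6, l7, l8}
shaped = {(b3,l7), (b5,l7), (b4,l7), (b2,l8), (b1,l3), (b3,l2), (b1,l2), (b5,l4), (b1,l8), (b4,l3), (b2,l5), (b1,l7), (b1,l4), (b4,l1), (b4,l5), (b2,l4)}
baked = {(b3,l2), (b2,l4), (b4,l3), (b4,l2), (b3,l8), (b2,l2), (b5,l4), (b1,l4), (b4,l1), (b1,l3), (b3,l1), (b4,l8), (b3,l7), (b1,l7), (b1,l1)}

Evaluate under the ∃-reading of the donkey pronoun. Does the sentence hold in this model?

True

"it" takes "a loaf" as antecedent — a donkey pronoun bound across the clause boundary.
Weak reading: every baker b with some shaped-loaf has at least one shaped-loaf l such that baked(b,l).
Per baker: b1:✓  b2:✓  b3:✓  b4:✓  b5:✓
Every baker in the restrictor has a witness.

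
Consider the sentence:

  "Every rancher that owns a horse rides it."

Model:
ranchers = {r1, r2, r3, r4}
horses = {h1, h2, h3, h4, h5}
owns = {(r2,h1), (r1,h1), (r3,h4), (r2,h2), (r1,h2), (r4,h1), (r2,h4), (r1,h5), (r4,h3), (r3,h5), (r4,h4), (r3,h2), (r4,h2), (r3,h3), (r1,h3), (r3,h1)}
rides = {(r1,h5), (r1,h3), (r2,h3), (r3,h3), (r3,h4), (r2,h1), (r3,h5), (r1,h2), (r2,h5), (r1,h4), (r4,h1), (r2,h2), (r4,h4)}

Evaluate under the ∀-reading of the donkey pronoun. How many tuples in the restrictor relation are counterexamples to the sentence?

6

"it" takes "a horse" as antecedent — a donkey pronoun bound across the clause boundary.
Strong reading: for every (r,h) with owns(r,h), rides(r,h).
Restrictor pairs: (r1,h1) ✗  (r1,h2) ✓  (r1,h3) ✓  (r1,h5) ✓  (r2,h1) ✓  (r2,h2) ✓  (r2,h4) ✗  (r3,h1) ✗  (r3,h2) ✗  (r3,h3) ✓  (r3,h4) ✓  (r3,h5) ✓  (r4,h1) ✓  (r4,h2) ✗  (r4,h3) ✗  (r4,h4) ✓
Counterexamples (restrictor pairs failing the scope): 6.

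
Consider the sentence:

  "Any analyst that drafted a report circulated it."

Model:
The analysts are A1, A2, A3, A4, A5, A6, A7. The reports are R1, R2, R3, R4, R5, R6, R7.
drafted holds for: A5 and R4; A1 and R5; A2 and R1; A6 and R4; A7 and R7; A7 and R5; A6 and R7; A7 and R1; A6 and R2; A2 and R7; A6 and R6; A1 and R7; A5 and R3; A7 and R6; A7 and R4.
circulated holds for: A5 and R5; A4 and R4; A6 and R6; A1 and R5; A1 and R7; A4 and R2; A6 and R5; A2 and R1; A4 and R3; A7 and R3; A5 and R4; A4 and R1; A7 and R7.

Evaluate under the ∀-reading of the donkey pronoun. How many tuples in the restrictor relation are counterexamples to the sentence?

9

"it" takes "a report" as antecedent — a donkey pronoun bound across the clause boundary.
Strong reading: for every (a,r) with drafted(a,r), circulated(a,r).
Restrictor pairs: (A1,R5) ✓  (A1,R7) ✓  (A2,R1) ✓  (A2,R7) ✗  (A5,R3) ✗  (A5,R4) ✓  (A6,R2) ✗  (A6,R4) ✗  (A6,R6) ✓  (A6,R7) ✗  (A7,R1) ✗  (A7,R4) ✗  (A7,R5) ✗  (A7,R6) ✗  (A7,R7) ✓
Counterexamples (restrictor pairs failing the scope): 9.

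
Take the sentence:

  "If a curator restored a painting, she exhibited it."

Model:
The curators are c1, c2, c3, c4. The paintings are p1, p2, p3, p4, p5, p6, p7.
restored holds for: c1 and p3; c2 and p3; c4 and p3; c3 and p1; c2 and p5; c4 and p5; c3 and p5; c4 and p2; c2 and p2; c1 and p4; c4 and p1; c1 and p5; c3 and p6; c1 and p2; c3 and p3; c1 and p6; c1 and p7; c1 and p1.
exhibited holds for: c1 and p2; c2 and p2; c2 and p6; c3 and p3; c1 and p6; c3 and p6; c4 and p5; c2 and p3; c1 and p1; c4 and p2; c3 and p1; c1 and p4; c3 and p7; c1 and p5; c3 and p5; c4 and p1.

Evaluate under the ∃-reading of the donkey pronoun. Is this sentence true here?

True

"it" takes "a painting" as antecedent — a donkey pronoun bound across the clause boundary.
Weak reading: every curator c with some restored-painting has at least one restored-painting p such that exhibited(c,p).
Per curator: c1:✓  c2:✓  c3:✓  c4:✓
Every curator in the restrictor has a witness.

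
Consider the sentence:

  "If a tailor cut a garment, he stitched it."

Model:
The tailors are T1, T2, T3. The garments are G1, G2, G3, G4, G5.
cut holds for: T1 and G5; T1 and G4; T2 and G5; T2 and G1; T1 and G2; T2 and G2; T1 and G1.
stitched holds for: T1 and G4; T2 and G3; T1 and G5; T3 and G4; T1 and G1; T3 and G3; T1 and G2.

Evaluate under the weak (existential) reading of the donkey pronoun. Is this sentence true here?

False

"it" takes "a garment" as antecedent — a donkey pronoun bound across the clause boundary.
Weak reading: every tailor t with some cut-garment has at least one cut-garment g such that stitched(t,g).
Per tailor: T1:✓  T2:✗
T2 has no witness among its cut-garments.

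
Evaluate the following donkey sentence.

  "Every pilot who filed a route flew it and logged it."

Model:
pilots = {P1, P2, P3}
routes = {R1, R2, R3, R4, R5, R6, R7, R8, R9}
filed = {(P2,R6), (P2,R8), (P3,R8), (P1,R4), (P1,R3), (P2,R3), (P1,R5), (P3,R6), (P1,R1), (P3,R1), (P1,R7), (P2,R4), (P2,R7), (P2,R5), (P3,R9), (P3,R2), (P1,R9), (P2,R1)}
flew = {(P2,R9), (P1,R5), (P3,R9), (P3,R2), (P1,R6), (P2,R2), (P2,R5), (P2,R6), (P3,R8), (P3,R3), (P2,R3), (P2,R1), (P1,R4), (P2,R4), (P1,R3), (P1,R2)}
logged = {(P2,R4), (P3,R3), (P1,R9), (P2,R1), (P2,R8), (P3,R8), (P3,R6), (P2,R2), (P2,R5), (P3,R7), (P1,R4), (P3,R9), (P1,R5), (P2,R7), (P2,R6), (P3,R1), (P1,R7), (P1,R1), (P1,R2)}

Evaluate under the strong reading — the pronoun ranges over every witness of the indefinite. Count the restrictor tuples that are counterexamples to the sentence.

10

"it" takes "a route" as antecedent — a donkey pronoun bound across the clause boundary.
Strong reading: for every (p,r) with filed(p,r), flew(p,r) ∧ logged(p,r).
Restrictor pairs: (P1,R1) ✗  (P1,R3) ✗  (P1,R4) ✓  (P1,R5) ✓  (P1,R7) ✗  (P1,R9) ✗  (P2,R1) ✓  (P2,R3) ✗  (P2,R4) ✓  (P2,R5) ✓  (P2,R6) ✓  (P2,R7) ✗  (P2,R8) ✗  (P3,R1) ✗  (P3,R2) ✗  (P3,R6) ✗  (P3,R8) ✓  (P3,R9) ✓
Counterexamples (restrictor pairs failing the scope): 10.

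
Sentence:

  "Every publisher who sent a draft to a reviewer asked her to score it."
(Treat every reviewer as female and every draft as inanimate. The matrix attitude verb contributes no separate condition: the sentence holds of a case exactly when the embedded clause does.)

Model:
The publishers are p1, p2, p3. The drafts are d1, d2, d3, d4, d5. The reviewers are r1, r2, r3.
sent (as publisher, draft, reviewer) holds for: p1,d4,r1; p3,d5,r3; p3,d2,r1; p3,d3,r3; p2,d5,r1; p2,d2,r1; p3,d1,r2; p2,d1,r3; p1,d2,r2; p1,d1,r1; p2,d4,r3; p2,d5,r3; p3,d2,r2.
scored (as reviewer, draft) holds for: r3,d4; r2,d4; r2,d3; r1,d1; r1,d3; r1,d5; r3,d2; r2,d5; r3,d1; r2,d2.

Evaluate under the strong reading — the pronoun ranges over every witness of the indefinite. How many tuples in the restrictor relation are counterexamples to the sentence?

"her" takes "a reviewer" as antecedent and "it" takes "a draft"; both are donkey pronouns co-varying with the restrictor.
Strong reading: for every (p,d,r) with sent(p,d,r), scored(r,d).
Restrictor triples: (p1,d1,r1)→scored(r1,d1) ✓  (p1,d2,r2)→scored(r2,d2) ✓  (p1,d4,r1)→scored(r1,d4) ✗  (p2,d1,r3)→scored(r3,d1) ✓  (p2,d2,r1)→scored(r1,d2) ✗  (p2,d4,r3)→scored(r3,d4) ✓  (p2,d5,r1)→scored(r1,d5) ✓  (p2,d5,r3)→scored(r3,d5) ✗  (p3,d1,r2)→scored(r2,d1) ✗  (p3,d2,r1)→scored(r1,d2) ✗  (p3,d2,r2)→scored(r2,d2) ✓  (p3,d3,r3)→scored(r3,d3) ✗  (p3,d5,r3)→scored(r3,d5) ✗
Counterexamples (restrictor triples failing the scope): 7.

7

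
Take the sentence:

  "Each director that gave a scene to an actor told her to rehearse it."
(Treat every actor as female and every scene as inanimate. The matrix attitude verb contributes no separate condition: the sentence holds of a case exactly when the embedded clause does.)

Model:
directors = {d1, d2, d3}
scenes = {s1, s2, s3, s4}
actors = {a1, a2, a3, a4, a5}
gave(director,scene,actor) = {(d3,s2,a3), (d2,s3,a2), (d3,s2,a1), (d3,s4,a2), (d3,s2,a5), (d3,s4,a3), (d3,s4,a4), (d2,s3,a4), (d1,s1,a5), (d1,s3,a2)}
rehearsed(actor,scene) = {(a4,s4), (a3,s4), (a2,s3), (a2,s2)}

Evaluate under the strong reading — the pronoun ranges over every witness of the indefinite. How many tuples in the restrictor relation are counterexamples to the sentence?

"her" takes "an actor" as antecedent and "it" takes "a scene"; both are donkey pronouns co-varying with the restrictor.
Strong reading: for every (d,s,a) with gave(d,s,a), rehearsed(a,s).
Restrictor triples: (d1,s1,a5)→rehearsed(a5,s1) ✗  (d1,s3,a2)→rehearsed(a2,s3) ✓  (d2,s3,a2)→rehearsed(a2,s3) ✓  (d2,s3,a4)→rehearsed(a4,s3) ✗  (d3,s2,a1)→rehearsed(a1,s2) ✗  (d3,s2,a3)→rehearsed(a3,s2) ✗  (d3,s2,a5)→rehearsed(a5,s2) ✗  (d3,s4,a2)→rehearsed(a2,s4) ✗  (d3,s4,a3)→rehearsed(a3,s4) ✓  (d3,s4,a4)→rehearsed(a4,s4) ✓
Counterexamples (restrictor triples failing the scope): 6.

6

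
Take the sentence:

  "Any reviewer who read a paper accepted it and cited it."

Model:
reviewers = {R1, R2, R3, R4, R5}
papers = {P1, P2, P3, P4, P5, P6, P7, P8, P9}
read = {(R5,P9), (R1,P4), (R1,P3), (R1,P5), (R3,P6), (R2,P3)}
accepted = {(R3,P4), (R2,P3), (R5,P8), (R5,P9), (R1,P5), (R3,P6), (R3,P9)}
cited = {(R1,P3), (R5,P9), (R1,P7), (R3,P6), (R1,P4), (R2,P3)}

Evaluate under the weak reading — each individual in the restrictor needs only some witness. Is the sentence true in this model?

False

"it" takes "a paper" as antecedent — a donkey pronoun bound across the clause boundary.
Weak reading: every reviewer r with some read-paper has at least one read-paper p such that accepted(r,p) ∧ cited(r,p).
Per reviewer: R1:✗  R2:✓  R3:✓  R5:✓
R1 has no witness among its read-papers.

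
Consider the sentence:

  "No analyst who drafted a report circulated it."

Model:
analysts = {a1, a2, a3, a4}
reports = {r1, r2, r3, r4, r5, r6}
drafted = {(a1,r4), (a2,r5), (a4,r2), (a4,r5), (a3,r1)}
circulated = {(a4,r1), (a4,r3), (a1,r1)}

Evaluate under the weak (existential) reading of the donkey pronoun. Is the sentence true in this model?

True

"it" takes "a report" as antecedent — a donkey pronoun bound across the clause boundary.
Truth condition: for no (a,r) with drafted(a,r) does circulated(a,r) hold.
Restrictor pairs — does the scope hold? (a1,r4):fails  (a2,r5):fails  (a3,r1):fails  (a4,r2):fails  (a4,r5):fails
Scope holds for no restrictor pair, so the sentence is true.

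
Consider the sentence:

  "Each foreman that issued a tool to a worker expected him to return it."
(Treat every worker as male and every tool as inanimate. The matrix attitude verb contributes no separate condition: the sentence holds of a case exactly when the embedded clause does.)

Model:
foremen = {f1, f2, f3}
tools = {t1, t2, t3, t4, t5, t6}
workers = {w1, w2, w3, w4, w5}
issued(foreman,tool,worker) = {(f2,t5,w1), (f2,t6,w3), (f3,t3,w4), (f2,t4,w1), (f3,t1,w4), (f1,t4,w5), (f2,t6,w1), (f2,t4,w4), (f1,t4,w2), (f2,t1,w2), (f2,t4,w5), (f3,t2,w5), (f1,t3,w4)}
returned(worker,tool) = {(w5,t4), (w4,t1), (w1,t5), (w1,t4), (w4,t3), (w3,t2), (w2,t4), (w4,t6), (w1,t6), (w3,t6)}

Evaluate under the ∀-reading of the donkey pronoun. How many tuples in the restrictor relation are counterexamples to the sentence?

3

"him" takes "a worker" as antecedent and "it" takes "a tool"; both are donkey pronouns co-varying with the restrictor.
Strong reading: for every (f,t,w) with issued(f,t,w), returned(w,t).
Restrictor triples: (f1,t3,w4)→returned(w4,t3) ✓  (f1,t4,w2)→returned(w2,t4) ✓  (f1,t4,w5)→returned(w5,t4) ✓  (f2,t1,w2)→returned(w2,t1) ✗  (f2,t4,w1)→returned(w1,t4) ✓  (f2,t4,w4)→returned(w4,t4) ✗  (f2,t4,w5)→returned(w5,t4) ✓  (f2,t5,w1)→returned(w1,t5) ✓  (f2,t6,w1)→returned(w1,t6) ✓  (f2,t6,w3)→returned(w3,t6) ✓  (f3,t1,w4)→returned(w4,t1) ✓  (f3,t2,w5)→returned(w5,t2) ✗  (f3,t3,w4)→returned(w4,t3) ✓
Counterexamples (restrictor triples failing the scope): 3.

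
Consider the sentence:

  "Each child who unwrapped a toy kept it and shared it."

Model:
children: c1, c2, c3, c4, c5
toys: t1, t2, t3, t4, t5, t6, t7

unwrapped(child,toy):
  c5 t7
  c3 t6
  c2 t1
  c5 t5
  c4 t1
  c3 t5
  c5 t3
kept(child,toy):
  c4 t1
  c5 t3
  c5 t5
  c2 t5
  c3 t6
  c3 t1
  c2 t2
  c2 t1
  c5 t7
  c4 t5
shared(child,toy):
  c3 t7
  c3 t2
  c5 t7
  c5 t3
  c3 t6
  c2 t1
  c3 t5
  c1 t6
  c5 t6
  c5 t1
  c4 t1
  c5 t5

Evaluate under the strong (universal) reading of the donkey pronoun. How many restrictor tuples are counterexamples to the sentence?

1

"it" takes "a toy" as antecedent — a donkey pronoun bound across the clause boundary.
Strong reading: for every (c,t) with unwrapped(c,t), kept(c,t) ∧ shared(c,t).
Restrictor pairs: (c2,t1) ✓  (c3,t5) ✗  (c3,t6) ✓  (c4,t1) ✓  (c5,t3) ✓  (c5,t5) ✓  (c5,t7) ✓
Counterexamples (restrictor pairs failing the scope): 1.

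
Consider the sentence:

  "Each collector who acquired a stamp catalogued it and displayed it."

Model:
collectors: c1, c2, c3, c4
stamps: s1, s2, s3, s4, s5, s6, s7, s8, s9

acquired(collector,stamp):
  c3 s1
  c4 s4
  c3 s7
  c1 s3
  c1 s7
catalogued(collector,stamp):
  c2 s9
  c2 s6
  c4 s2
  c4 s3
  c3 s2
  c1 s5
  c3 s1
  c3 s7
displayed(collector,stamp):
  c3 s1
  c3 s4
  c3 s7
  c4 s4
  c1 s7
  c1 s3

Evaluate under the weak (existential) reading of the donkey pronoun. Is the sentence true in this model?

False

"it" takes "a stamp" as antecedent — a donkey pronoun bound across the clause boundary.
Weak reading: every collector c with some acquired-stamp has at least one acquired-stamp s such that catalogued(c,s) ∧ displayed(c,s).
Per collector: c1:✗  c3:✓  c4:✗
c1 has no witness among its acquired-stamps.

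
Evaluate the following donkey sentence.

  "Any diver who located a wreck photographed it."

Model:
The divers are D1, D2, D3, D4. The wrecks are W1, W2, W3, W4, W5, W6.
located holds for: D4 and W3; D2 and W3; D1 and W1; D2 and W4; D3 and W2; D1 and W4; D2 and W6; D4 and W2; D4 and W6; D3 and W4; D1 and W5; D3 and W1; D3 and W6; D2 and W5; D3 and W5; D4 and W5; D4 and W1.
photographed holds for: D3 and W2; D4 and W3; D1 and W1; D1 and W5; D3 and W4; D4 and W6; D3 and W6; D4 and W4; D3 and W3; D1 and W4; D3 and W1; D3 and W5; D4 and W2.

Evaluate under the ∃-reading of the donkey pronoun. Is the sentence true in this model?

"it" takes "a wreck" as antecedent — a donkey pronoun bound across the clause boundary.
Weak reading: every diver d with some located-wreck has at least one located-wreck w such that photographed(d,w).
Per diver: D1:✓  D2:✗  D3:✓  D4:✓
D2 has no witness among its located-wrecks.

False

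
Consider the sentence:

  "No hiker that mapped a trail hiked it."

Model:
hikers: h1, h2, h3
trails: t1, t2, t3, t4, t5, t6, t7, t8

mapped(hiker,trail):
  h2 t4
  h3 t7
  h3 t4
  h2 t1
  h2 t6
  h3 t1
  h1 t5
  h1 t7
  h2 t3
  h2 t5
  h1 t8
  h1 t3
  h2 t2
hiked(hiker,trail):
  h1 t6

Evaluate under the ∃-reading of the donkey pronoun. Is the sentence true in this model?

True

"it" takes "a trail" as antecedent — a donkey pronoun bound across the clause boundary.
Truth condition: for no (h,t) with mapped(h,t) does hiked(h,t) hold.
Restrictor pairs — does the scope hold? (h1,t3):fails  (h1,t5):fails  (h1,t7):fails  (h1,t8):fails  (h2,t1):fails  (h2,t2):fails  (h2,t3):fails  (h2,t4):fails  (h2,t5):fails  (h2,t6):fails  (h3,t1):fails  (h3,t4):fails  (h3,t7):fails
Scope holds for no restrictor pair, so the sentence is true.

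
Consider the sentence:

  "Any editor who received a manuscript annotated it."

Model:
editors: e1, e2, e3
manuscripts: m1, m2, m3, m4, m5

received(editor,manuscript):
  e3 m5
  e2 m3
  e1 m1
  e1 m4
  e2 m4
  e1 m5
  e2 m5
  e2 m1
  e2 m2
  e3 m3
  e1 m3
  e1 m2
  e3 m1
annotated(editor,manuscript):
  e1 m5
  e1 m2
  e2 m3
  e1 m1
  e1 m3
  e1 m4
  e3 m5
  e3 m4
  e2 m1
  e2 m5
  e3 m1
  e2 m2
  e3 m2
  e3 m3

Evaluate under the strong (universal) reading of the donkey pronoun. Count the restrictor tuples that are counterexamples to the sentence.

"it" takes "a manuscript" as antecedent — a donkey pronoun bound across the clause boundary.
Strong reading: for every (e,m) with received(e,m), annotated(e,m).
Restrictor pairs: (e1,m1) ✓  (e1,m2) ✓  (e1,m3) ✓  (e1,m4) ✓  (e1,m5) ✓  (e2,m1) ✓  (e2,m2) ✓  (e2,m3) ✓  (e2,m4) ✗  (e2,m5) ✓  (e3,m1) ✓  (e3,m3) ✓  (e3,m5) ✓
Counterexamples (restrictor pairs failing the scope): 1.

1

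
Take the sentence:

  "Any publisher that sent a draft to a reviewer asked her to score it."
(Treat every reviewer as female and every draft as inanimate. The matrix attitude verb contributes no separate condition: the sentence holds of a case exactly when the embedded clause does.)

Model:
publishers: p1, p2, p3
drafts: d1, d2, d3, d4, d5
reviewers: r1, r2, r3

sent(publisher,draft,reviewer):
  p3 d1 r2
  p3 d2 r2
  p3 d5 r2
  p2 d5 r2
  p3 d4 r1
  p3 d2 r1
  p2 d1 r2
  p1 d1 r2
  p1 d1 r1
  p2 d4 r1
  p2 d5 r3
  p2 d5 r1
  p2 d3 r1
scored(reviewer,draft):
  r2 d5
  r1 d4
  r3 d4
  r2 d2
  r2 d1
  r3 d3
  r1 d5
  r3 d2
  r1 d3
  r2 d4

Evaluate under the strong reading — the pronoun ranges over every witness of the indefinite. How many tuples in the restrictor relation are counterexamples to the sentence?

"her" takes "a reviewer" as antecedent and "it" takes "a draft"; both are donkey pronouns co-varying with the restrictor.
Strong reading: for every (p,d,r) with sent(p,d,r), scored(r,d).
Restrictor triples: (p1,d1,r1)→scored(r1,d1) ✗  (p1,d1,r2)→scored(r2,d1) ✓  (p2,d1,r2)→scored(r2,d1) ✓  (p2,d3,r1)→scored(r1,d3) ✓  (p2,d4,r1)→scored(r1,d4) ✓  (p2,d5,r1)→scored(r1,d5) ✓  (p2,d5,r2)→scored(r2,d5) ✓  (p2,d5,r3)→scored(r3,d5) ✗  (p3,d1,r2)→scored(r2,d1) ✓  (p3,d2,r1)→scored(r1,d2) ✗  (p3,d2,r2)→scored(r2,d2) ✓  (p3,d4,r1)→scored(r1,d4) ✓  (p3,d5,r2)→scored(r2,d5) ✓
Counterexamples (restrictor triples failing the scope): 3.

3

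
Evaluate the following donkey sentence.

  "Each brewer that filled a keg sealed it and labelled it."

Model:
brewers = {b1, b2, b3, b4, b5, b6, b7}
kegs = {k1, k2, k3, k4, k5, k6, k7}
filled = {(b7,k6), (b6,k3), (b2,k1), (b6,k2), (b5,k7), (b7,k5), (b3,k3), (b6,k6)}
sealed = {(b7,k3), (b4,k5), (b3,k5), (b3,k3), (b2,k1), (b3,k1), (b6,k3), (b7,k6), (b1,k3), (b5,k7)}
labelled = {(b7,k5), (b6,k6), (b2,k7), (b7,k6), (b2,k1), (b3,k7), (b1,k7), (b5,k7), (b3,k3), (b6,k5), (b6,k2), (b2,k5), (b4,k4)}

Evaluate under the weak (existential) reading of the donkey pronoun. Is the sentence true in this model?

"it" takes "a keg" as antecedent — a donkey pronoun bound across the clause boundary.
Weak reading: every brewer b with some filled-keg has at least one filled-keg k such that sealed(b,k) ∧ labelled(b,k).
Per brewer: b2:✓  b3:✓  b5:✓  b6:✗  b7:✓
b6 has no witness among its filled-kegs.

False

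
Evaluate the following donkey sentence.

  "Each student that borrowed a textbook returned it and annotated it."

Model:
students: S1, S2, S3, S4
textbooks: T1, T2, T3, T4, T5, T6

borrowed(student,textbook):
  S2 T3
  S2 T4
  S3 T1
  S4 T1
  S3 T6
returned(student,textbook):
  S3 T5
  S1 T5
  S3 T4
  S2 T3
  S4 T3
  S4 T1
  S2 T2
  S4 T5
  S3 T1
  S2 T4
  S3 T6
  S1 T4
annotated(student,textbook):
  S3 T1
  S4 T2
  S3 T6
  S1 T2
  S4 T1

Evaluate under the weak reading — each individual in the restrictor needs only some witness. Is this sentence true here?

"it" takes "a textbook" as antecedent — a donkey pronoun bound across the clause boundary.
Weak reading: every student s with some borrowed-textbook has at least one borrowed-textbook t such that returned(s,t) ∧ annotated(s,t).
Per student: S2:✗  S3:✓  S4:✓
S2 has no witness among its borrowed-textbooks.

False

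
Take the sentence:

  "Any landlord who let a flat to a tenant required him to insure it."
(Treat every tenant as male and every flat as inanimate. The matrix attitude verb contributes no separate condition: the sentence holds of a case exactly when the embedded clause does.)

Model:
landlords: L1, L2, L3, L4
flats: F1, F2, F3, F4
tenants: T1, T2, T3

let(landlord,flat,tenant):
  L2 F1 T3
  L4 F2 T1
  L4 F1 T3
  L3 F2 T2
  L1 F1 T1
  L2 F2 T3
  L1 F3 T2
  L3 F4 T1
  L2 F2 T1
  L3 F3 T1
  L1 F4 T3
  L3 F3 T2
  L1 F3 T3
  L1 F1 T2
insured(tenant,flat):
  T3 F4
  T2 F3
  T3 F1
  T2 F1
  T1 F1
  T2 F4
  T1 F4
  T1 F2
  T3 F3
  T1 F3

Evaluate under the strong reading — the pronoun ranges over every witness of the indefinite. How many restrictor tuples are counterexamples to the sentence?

2

"him" takes "a tenant" as antecedent and "it" takes "a flat"; both are donkey pronouns co-varying with the restrictor.
Strong reading: for every (l,f,t) with let(l,f,t), insured(t,f).
Restrictor triples: (L1,F1,T1)→insured(T1,F1) ✓  (L1,F1,T2)→insured(T2,F1) ✓  (L1,F3,T2)→insured(T2,F3) ✓  (L1,F3,T3)→insured(T3,F3) ✓  (L1,F4,T3)→insured(T3,F4) ✓  (L2,F1,T3)→insured(T3,F1) ✓  (L2,F2,T1)→insured(T1,F2) ✓  (L2,F2,T3)→insured(T3,F2) ✗  (L3,F2,T2)→insured(T2,F2) ✗  (L3,F3,T1)→insured(T1,F3) ✓  (L3,F3,T2)→insured(T2,F3) ✓  (L3,F4,T1)→insured(T1,F4) ✓  (L4,F1,T3)→insured(T3,F1) ✓  (L4,F2,T1)→insured(T1,F2) ✓
Counterexamples (restrictor triples failing the scope): 2.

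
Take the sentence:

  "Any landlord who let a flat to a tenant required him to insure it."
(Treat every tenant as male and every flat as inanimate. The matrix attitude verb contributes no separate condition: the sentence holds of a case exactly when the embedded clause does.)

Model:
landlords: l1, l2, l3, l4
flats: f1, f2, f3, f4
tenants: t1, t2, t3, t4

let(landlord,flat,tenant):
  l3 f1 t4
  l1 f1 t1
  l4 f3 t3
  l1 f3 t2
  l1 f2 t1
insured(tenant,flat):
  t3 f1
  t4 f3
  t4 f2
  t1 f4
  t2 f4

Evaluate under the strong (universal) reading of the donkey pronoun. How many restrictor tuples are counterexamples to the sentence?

5

"him" takes "a tenant" as antecedent and "it" takes "a flat"; both are donkey pronouns co-varying with the restrictor.
Strong reading: for every (l,f,t) with let(l,f,t), insured(t,f).
Restrictor triples: (l1,f1,t1)→insured(t1,f1) ✗  (l1,f2,t1)→insured(t1,f2) ✗  (l1,f3,t2)→insured(t2,f3) ✗  (l3,f1,t4)→insured(t4,f1) ✗  (l4,f3,t3)→insured(t3,f3) ✗
Counterexamples (restrictor triples failing the scope): 5.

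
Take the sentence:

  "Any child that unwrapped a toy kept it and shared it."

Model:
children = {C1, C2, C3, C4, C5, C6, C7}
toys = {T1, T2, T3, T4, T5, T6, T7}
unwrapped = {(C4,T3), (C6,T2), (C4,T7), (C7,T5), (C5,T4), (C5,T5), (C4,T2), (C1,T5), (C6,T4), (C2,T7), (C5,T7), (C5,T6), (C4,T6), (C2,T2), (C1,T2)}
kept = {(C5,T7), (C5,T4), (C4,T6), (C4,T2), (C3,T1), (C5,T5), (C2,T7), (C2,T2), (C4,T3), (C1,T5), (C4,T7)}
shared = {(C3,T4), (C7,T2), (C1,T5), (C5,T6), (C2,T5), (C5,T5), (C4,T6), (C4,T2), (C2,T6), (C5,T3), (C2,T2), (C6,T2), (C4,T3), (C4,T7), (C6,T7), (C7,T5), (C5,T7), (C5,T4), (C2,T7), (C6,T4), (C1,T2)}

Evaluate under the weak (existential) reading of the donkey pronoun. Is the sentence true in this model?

False

"it" takes "a toy" as antecedent — a donkey pronoun bound across the clause boundary.
Weak reading: every child c with some unwrapped-toy has at least one unwrapped-toy t such that kept(c,t) ∧ shared(c,t).
Per child: C1:✓  C2:✓  C4:✓  C5:✓  C6:✗  C7:✗
C6 has no witness among its unwrapped-toys.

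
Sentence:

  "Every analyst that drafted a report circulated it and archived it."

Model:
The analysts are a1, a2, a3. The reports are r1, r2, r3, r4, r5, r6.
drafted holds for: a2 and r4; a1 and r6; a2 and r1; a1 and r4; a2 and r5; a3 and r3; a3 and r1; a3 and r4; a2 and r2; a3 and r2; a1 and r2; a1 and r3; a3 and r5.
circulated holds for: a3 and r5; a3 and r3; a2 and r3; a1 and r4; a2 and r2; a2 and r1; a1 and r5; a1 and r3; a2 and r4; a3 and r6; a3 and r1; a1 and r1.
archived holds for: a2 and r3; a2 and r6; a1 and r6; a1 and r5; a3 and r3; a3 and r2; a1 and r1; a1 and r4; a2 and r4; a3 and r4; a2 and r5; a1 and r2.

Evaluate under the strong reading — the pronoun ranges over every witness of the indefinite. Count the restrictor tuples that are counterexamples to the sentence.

"it" takes "a report" as antecedent — a donkey pronoun bound across the clause boundary.
Strong reading: for every (a,r) with drafted(a,r), circulated(a,r) ∧ archived(a,r).
Restrictor pairs: (a1,r2) ✗  (a1,r3) ✗  (a1,r4) ✓  (a1,r6) ✗  (a2,r1) ✗  (a2,r2) ✗  (a2,r4) ✓  (a2,r5) ✗  (a3,r1) ✗  (a3,r2) ✗  (a3,r3) ✓  (a3,r4) ✗  (a3,r5) ✗
Counterexamples (restrictor pairs failing the scope): 10.

10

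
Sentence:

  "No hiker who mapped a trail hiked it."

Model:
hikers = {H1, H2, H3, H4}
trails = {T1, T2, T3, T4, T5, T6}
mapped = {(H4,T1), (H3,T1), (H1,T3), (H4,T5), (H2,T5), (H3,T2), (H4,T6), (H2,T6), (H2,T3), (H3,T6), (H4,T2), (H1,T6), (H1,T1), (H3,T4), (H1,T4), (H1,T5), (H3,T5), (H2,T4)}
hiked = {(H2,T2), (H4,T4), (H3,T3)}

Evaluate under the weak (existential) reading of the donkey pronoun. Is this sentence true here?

True

"it" takes "a trail" as antecedent — a donkey pronoun bound across the clause boundary.
Truth condition: for no (h,t) with mapped(h,t) does hiked(h,t) hold.
Restrictor pairs — does the scope hold? (H1,T1):fails  (H1,T3):fails  (H1,T4):fails  (H1,T5):fails  (H1,T6):fails  (H2,T3):fails  (H2,T4):fails  (H2,T5):fails  (H2,T6):fails  (H3,T1):fails  (H3,T2):fails  (H3,T4):fails  (H3,T5):fails  (H3,T6):fails  (H4,T1):fails  (H4,T2):fails  (H4,T5):fails  (H4,T6):fails
Scope holds for no restrictor pair, so the sentence is true.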